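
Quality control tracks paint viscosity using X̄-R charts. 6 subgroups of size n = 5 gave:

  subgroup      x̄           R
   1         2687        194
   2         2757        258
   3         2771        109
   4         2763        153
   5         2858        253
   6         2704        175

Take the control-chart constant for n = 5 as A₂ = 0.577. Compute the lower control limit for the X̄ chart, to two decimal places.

2646.84

X̄̄ = (2687 + 2757 + 2771 + 2763 + 2858 + 2704) / 6 = 16540.0000 / 6 = 2756.6667
R̄ = (194 + 258 + 109 + 153 + 253 + 175) / 6 = 1142.0000 / 6 = 190.3333
LCL = X̄̄ − A₂·R̄ = 2756.6667 − 0.577 × 190.3333 = 2646.8443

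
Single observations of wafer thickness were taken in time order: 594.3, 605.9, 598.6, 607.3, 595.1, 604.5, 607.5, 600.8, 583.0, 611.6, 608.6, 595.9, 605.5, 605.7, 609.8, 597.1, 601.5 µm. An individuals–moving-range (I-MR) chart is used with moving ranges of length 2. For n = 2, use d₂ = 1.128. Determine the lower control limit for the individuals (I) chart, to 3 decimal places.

X̄ = (594.3 + 605.9 + 598.6 + 607.3 + 595.1 + 604.5 + 607.5 + 600.8 + 583.0 + 611.6 + 608.6 + 595.9 + 605.5 + 605.7 + 609.8 + 597.1 + 601.5) / 17 = 601.9235
Moving ranges: 11.6, 7.3, 8.7, 12.2, 9.4, 3.0, 6.7, 17.8, 28.6, 3.0, 12.7, 9.6, 0.2, 4.1, 12.7, 4.4; M̄R̄ = 152.0000 / 16 = 9.5000
LCL = X̄ − 3·M̄R̄/d₂ = 601.9235 − 3 × 9.5000 / 1.128 = 576.6576

576.658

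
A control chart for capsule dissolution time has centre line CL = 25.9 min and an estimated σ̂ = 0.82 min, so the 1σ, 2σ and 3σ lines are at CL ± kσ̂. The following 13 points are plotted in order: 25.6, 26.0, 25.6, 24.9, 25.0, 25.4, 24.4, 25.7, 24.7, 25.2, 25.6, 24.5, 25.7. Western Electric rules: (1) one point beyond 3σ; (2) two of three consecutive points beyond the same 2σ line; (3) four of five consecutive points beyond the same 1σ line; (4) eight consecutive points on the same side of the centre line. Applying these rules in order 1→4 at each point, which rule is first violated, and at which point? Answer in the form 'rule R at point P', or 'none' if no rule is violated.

rule 4 at point 10

Zone of each point (C = within 1σ̂, B = 1σ̂–2σ̂, A = 2σ̂–3σ̂, * = beyond 3σ̂; sign = side of CL): 1:-C, 2:+C, 3:-C, 4:-B, 5:-B, 6:-C, 7:-B, 8:-C, 9:-B, 10:-C, 11:-C, 12:-B, 13:-C
Rule 4 (eight consecutive points on the same side of the centre line) is satisfied at point 10.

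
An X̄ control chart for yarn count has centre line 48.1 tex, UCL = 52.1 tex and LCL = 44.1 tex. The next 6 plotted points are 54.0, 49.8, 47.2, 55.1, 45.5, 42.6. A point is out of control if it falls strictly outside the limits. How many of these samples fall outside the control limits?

3

Compare each point to [44.1, 52.1]: sample 1 = 54.0 > UCL; sample 4 = 55.1 > UCL; sample 6 = 42.6 < LCL.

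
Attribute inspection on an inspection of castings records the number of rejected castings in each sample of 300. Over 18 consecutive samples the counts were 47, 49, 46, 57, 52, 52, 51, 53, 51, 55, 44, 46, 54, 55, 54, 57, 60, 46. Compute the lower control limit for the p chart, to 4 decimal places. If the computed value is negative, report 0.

p̄ = Σdᵢ / (k·n) = 929 / (18 × 300) = 0.17204
LCL = p̄ − 3·√(p̄(1−p̄)/n) = 0.17204 − 3 × 0.02179 = 0.10667

0.1067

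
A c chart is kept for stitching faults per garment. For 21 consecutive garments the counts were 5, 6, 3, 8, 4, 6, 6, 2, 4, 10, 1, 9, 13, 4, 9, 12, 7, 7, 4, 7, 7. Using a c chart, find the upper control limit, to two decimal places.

13.96

c̄ = (5 + 6 + 3 + 8 + 4 + 6 + 6 + 2 + 4 + 10 + 1 + 9 + 13 + 4 + 9 + 12 + 7 + 7 + 4 + 7 + 7) / 21 = 134 / 21 = 6.3810
UCL = c̄ + 3√c̄ = 6.3810 + 3 × √6.3810 = 6.3810 + 3 × 2.5261 = 13.9591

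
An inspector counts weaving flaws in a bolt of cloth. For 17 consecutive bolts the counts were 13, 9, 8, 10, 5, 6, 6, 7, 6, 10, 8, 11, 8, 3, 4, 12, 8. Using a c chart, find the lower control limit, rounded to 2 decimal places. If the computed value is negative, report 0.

0.00

c̄ = (13 + 9 + 8 + 10 + 5 + 6 + 6 + 7 + 6 + 10 + 8 + 11 + 8 + 3 + 4 + 12 + 8) / 17 = 134 / 17 = 7.8824
LCL = c̄ − 3√c̄ = 7.8824 − 3 × 2.8076 = -0.5403 → 0 (cannot be negative)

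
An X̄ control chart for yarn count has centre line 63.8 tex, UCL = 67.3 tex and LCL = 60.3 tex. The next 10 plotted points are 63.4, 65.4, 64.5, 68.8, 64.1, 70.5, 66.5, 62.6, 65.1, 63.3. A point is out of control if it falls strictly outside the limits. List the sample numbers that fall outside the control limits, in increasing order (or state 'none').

4, 6

Compare each point to [60.3, 67.3]: sample 4 = 68.8 > UCL; sample 6 = 70.5 > UCL.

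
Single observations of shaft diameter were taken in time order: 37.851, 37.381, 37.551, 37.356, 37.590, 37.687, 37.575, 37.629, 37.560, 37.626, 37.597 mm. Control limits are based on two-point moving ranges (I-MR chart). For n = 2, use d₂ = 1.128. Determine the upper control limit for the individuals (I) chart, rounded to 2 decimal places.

37.98

X̄ = (37.851 + 37.381 + 37.551 + 37.356 + 37.590 + 37.687 + 37.575 + 37.629 + 37.560 + 37.626 + 37.597) / 11 = 37.5821
Moving ranges: 0.470, 0.170, 0.195, 0.234, 0.097, 0.112, 0.054, 0.069, 0.066, 0.029; M̄R̄ = 1.4960 / 10 = 0.1496
UCL = X̄ + 3·M̄R̄/d₂ = 37.5821 + 3 × 0.1496 / 1.128 = 37.9800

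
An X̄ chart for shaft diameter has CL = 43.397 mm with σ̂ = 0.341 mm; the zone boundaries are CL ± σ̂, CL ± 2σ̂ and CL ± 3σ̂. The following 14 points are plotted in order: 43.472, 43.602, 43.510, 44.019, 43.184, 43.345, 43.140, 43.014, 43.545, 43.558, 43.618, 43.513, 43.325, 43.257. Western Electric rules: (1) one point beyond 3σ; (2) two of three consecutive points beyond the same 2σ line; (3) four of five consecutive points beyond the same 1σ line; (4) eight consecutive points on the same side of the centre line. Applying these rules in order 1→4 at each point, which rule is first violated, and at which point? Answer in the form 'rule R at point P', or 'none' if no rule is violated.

Zone of each point (C = within 1σ̂, B = 1σ̂–2σ̂, A = 2σ̂–3σ̂, * = beyond 3σ̂; sign = side of CL): 1:+C, 2:+C, 3:+C, 4:+B, 5:-C, 6:-C, 7:-C, 8:-B, 9:+C, 10:+C, 11:+C, 12:+C, 13:-C, 14:-C
No rule fires across all 14 points.

none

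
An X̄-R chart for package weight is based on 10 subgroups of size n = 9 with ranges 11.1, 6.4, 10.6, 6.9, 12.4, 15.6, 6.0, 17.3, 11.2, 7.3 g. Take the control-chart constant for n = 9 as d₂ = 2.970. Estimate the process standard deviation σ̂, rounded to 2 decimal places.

R̄ = (11.1 + 6.4 + 10.6 + 6.9 + 12.4 + 15.6 + 6.0 + 17.3 + 11.2 + 7.3) / 10 = 10.4800
σ̂ = R̄ / d₂ = 10.4800 / 2.970 = 3.5286

3.53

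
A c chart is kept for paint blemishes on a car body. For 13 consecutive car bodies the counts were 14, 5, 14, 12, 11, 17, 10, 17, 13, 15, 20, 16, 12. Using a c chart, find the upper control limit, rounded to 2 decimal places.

24.58

c̄ = (14 + 5 + 14 + 12 + 11 + 17 + 10 + 17 + 13 + 15 + 20 + 16 + 12) / 13 = 176 / 13 = 13.5385
UCL = c̄ + 3√c̄ = 13.5385 + 3 × √13.5385 = 13.5385 + 3 × 3.6795 = 24.5769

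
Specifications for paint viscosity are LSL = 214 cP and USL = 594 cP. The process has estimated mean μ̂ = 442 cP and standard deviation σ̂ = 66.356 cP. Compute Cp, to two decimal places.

Cp = (USL − LSL) / (6σ̂) = (594 − 214) / (6 × 66.356) = 380.0000 / 398.1360 = 0.9544

0.95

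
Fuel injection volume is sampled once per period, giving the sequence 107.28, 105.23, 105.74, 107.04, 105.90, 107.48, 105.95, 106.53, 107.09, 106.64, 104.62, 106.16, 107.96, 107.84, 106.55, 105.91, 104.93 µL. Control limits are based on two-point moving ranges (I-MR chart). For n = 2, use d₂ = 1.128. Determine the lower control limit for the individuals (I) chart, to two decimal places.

X̄ = (107.28 + 105.23 + 105.74 + 107.04 + 105.90 + 107.48 + 105.95 + 106.53 + 107.09 + 106.64 + 104.62 + 106.16 + 107.96 + 107.84 + 106.55 + 105.91 + 104.93) / 17 = 106.4029
Moving ranges: 2.05, 0.51, 1.30, 1.14, 1.58, 1.53, 0.58, 0.56, 0.45, 2.02, 1.54, 1.80, 0.12, 1.29, 0.64, 0.98; M̄R̄ = 18.0900 / 16 = 1.1306
LCL = X̄ − 3·M̄R̄/d₂ = 106.4029 − 3 × 1.1306 / 1.128 = 103.3960

103.40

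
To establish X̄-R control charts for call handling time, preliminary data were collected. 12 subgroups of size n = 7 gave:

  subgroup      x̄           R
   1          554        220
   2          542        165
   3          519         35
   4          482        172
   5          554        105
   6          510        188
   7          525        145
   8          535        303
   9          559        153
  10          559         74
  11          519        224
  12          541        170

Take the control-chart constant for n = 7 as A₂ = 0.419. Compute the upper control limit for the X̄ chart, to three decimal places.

X̄̄ = (554 + 542 + 519 + 482 + 554 + 510 + 525 + 535 + 559 + 559 + 519 + 541) / 12 = 6399.0000 / 12 = 533.2500
R̄ = (220 + 165 + 35 + 172 + 105 + 188 + 145 + 303 + 153 + 74 + 224 + 170) / 12 = 1954.0000 / 12 = 162.8333
UCL = X̄̄ + A₂·R̄ = 533.2500 + 0.419 × 162.8333 = 601.4772

601.477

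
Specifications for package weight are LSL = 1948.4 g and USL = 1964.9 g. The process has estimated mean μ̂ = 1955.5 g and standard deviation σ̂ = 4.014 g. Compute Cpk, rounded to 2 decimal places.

Cpu = (USL − μ̂) / (3σ̂) = (1964.9 − 1955.5) / (3 × 4.014) = 0.7806; Cpl = (μ̂ − LSL) / (3σ̂) = (1955.5 − 1948.4) / (3 × 4.014) = 0.5896; Cpk = min(Cpu, Cpl) = 0.5896

0.59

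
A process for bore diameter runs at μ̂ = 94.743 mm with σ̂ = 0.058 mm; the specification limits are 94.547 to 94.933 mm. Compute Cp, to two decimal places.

1.11

Cp = (USL − LSL) / (6σ̂) = (94.933 − 94.547) / (6 × 0.058) = 0.3860 / 0.3480 = 1.1092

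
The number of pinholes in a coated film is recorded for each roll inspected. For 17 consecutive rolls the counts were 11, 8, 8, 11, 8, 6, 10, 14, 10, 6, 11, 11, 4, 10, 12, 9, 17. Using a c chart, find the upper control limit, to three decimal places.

19.139

c̄ = (11 + 8 + 8 + 11 + 8 + 6 + 10 + 14 + 10 + 6 + 11 + 11 + 4 + 10 + 12 + 9 + 17) / 17 = 166 / 17 = 9.7647
UCL = c̄ + 3√c̄ = 9.7647 + 3 × √9.7647 = 9.7647 + 3 × 3.1249 = 19.1393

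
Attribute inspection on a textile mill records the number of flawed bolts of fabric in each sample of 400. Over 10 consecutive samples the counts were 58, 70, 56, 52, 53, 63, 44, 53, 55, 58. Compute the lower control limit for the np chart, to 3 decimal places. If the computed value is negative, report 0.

p̄ = Σdᵢ / (k·n) = 562 / (10 × 400) = 0.14050
LCL = np̄ − 3·√(np̄(1−p̄)) = 56.2000 − 3 × 6.9501 = 35.3497

35.350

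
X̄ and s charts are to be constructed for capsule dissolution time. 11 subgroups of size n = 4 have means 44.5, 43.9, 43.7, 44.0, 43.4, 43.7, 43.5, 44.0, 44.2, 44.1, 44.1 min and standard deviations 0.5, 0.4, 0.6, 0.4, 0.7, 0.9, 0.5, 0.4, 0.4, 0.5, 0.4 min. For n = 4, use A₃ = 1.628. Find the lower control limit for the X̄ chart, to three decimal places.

X̄̄ = (44.5 + 43.9 + 43.7 + 44.0 + 43.4 + 43.7 + 43.5 + 44.0 + 44.2 + 44.1 + 44.1) / 11 = 43.9182
s̄ = (0.5 + 0.4 + 0.6 + 0.4 + 0.7 + 0.9 + 0.5 + 0.4 + 0.4 + 0.5 + 0.4) / 11 = 0.5182
LCL = X̄̄ − A₃·s̄ = 43.9182 − 1.628 × 0.5182 = 43.0746

43.075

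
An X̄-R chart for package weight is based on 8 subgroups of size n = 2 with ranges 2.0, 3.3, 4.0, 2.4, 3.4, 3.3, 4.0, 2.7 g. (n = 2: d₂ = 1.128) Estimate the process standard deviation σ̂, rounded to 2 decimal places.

R̄ = (2.0 + 3.3 + 4.0 + 2.4 + 3.4 + 3.3 + 4.0 + 2.7) / 8 = 3.1375
σ̂ = R̄ / d₂ = 3.1375 / 1.128 = 2.7815

2.78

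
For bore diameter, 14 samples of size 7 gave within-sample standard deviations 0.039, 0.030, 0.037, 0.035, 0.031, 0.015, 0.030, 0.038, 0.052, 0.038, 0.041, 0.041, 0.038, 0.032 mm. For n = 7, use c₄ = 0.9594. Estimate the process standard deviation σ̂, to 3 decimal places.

s̄ = (0.039 + 0.030 + 0.037 + 0.035 + 0.031 + 0.015 + 0.030 + 0.038 + 0.052 + 0.038 + 0.041 + 0.041 + 0.038 + 0.032) / 14 = 0.0355
σ̂ = s̄ / c₄ = 0.0355 / 0.9594 = 0.0370

0.037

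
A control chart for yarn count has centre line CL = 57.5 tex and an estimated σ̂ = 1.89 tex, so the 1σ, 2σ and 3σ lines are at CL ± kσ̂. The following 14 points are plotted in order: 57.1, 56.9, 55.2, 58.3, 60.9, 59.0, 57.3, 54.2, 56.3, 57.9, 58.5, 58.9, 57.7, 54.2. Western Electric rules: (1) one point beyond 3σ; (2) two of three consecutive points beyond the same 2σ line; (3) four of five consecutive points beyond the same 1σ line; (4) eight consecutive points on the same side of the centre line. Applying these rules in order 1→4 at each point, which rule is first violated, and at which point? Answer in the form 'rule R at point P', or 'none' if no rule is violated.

none

Zone of each point (C = within 1σ̂, B = 1σ̂–2σ̂, A = 2σ̂–3σ̂, * = beyond 3σ̂; sign = side of CL): 1:-C, 2:-C, 3:-B, 4:+C, 5:+B, 6:+C, 7:-C, 8:-B, 9:-C, 10:+C, 11:+C, 12:+C, 13:+C, 14:-B
No rule fires across all 14 points.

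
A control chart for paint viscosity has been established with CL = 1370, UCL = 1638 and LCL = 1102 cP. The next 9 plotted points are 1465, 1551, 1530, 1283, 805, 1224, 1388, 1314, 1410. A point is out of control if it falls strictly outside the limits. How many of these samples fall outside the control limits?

1

Compare each point to [1102, 1638]: sample 5 = 805 < LCL.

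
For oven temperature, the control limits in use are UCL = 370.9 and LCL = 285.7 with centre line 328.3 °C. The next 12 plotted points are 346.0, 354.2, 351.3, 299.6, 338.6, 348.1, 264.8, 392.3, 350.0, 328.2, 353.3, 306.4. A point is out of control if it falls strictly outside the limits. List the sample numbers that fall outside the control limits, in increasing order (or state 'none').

Compare each point to [285.7, 370.9]: sample 7 = 264.8 < LCL; sample 8 = 392.3 > UCL.

7, 8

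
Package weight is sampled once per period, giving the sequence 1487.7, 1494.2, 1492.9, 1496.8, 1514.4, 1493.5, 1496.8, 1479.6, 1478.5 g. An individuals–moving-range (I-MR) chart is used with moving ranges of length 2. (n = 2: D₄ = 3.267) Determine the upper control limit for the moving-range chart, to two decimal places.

Moving ranges: 6.5, 1.3, 3.9, 17.6, 20.9, 3.3, 17.2, 1.1; M̄R̄ = 71.8000 / 8 = 8.9750
UCL_MR = D₄·M̄R̄ = 3.267 × 8.9750 = 29.3213

29.32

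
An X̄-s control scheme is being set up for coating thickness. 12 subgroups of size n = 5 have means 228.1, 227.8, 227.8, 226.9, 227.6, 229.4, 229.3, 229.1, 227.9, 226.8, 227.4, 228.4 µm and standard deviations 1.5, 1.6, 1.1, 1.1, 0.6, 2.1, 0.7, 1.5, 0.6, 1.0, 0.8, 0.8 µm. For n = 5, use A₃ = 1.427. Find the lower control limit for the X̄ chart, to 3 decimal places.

X̄̄ = (228.1 + 227.8 + 227.8 + 226.9 + 227.6 + 229.4 + 229.3 + 229.1 + 227.9 + 226.8 + 227.4 + 228.4) / 12 = 228.0417
s̄ = (1.5 + 1.6 + 1.1 + 1.1 + 0.6 + 2.1 + 0.7 + 1.5 + 0.6 + 1.0 + 0.8 + 0.8) / 12 = 1.1167
LCL = X̄̄ − A₃·s̄ = 228.0417 − 1.427 × 1.1167 = 226.4482

226.448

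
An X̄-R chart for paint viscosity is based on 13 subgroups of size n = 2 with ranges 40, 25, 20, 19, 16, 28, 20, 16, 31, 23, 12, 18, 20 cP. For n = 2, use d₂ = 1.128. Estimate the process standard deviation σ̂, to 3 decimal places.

19.640

R̄ = (40 + 25 + 20 + 19 + 16 + 28 + 20 + 16 + 31 + 23 + 12 + 18 + 20) / 13 = 22.1538
σ̂ = R̄ / d₂ = 22.1538 / 1.128 = 19.6399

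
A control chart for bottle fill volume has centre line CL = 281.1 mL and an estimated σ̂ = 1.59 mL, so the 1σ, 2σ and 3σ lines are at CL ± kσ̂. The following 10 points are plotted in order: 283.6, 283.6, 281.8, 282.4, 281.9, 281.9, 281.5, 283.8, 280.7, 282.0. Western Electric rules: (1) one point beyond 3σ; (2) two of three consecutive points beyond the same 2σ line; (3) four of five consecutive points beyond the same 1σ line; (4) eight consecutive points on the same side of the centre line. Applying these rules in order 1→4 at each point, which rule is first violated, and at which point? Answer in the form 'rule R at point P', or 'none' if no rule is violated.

rule 4 at point 8

Zone of each point (C = within 1σ̂, B = 1σ̂–2σ̂, A = 2σ̂–3σ̂, * = beyond 3σ̂; sign = side of CL): 1:+B, 2:+B, 3:+C, 4:+C, 5:+C, 6:+C, 7:+C, 8:+B, 9:-C, 10:+C
Rule 4 (eight consecutive points on the same side of the centre line) is satisfied at point 8.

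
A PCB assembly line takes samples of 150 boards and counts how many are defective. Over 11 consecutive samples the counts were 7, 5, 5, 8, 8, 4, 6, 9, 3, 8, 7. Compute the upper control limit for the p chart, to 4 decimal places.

p̄ = Σdᵢ / (k·n) = 70 / (11 × 150) = 0.04242
UCL = p̄ + 3·√(p̄(1−p̄)/n) = 0.04242 + 3 × √(0.04242×0.95758/150) = 0.04242 + 3 × 0.01646 = 0.09179

0.0918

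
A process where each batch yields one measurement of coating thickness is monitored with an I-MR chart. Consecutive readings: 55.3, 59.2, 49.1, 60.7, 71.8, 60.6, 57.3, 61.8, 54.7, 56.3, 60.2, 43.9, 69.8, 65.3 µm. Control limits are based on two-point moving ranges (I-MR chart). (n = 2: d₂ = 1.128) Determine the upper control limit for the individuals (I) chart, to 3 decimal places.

82.527

X̄ = (55.3 + 59.2 + 49.1 + 60.7 + 71.8 + 60.6 + 57.3 + 61.8 + 54.7 + 56.3 + 60.2 + 43.9 + 69.8 + 65.3) / 14 = 59.0000
Moving ranges: 3.9, 10.1, 11.6, 11.1, 11.2, 3.3, 4.5, 7.1, 1.6, 3.9, 16.3, 25.9, 4.5; M̄R̄ = 115.0000 / 13 = 8.8462
UCL = X̄ + 3·M̄R̄/d₂ = 59.0000 + 3 × 8.8462 / 1.128 = 82.5270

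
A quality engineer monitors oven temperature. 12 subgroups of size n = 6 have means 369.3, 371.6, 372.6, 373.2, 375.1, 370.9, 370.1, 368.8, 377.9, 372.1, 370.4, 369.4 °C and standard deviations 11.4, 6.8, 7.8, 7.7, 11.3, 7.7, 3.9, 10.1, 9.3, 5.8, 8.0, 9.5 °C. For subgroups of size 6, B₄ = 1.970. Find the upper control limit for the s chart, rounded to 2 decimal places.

16.30

s̄ = (11.4 + 6.8 + 7.8 + 7.7 + 11.3 + 7.7 + 3.9 + 10.1 + 9.3 + 5.8 + 8.0 + 9.5) / 12 = 8.2750
UCL_s = B₄·s̄ = 1.970 × 8.2750 = 16.3018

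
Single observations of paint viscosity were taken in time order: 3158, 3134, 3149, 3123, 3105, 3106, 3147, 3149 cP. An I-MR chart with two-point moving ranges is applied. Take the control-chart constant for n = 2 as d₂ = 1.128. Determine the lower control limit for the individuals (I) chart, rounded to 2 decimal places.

X̄ = (3158 + 3134 + 3149 + 3123 + 3105 + 3106 + 3147 + 3149) / 8 = 3133.8750
Moving ranges: 24, 15, 26, 18, 1, 41, 2; M̄R̄ = 127.0000 / 7 = 18.1429
LCL = X̄ − 3·M̄R̄/d₂ = 3133.8750 − 3 × 18.1429 / 1.128 = 3085.6227

3085.62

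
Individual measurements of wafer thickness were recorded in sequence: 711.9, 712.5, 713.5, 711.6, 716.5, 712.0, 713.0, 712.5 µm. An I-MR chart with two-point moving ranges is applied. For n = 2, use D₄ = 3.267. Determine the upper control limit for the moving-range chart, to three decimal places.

6.721

Moving ranges: 0.6, 1.0, 1.9, 4.9, 4.5, 1.0, 0.5; M̄R̄ = 14.4000 / 7 = 2.0571
UCL_MR = D₄·M̄R̄ = 3.267 × 2.0571 = 6.7207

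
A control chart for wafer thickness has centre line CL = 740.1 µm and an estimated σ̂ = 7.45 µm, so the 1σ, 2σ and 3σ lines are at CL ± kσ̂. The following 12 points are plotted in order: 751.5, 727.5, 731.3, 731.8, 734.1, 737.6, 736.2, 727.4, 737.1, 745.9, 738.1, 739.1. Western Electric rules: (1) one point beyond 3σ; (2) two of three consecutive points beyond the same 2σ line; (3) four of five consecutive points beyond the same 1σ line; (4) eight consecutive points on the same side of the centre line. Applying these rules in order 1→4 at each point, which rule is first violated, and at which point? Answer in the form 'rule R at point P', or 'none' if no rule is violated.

Zone of each point (C = within 1σ̂, B = 1σ̂–2σ̂, A = 2σ̂–3σ̂, * = beyond 3σ̂; sign = side of CL): 1:+B, 2:-B, 3:-B, 4:-B, 5:-C, 6:-C, 7:-C, 8:-B, 9:-C, 10:+C, 11:-C, 12:-C
Rule 4 (eight consecutive points on the same side of the centre line) is satisfied at point 9.

rule 4 at point 9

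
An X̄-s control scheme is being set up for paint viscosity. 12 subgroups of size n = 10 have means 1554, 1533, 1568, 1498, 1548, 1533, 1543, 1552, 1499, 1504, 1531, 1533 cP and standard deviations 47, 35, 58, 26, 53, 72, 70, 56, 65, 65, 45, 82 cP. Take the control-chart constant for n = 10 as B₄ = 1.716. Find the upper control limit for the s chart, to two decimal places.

s̄ = (47 + 35 + 58 + 26 + 53 + 72 + 70 + 56 + 65 + 65 + 45 + 82) / 12 = 56.1667
UCL_s = B₄·s̄ = 1.716 × 56.1667 = 96.3820

96.38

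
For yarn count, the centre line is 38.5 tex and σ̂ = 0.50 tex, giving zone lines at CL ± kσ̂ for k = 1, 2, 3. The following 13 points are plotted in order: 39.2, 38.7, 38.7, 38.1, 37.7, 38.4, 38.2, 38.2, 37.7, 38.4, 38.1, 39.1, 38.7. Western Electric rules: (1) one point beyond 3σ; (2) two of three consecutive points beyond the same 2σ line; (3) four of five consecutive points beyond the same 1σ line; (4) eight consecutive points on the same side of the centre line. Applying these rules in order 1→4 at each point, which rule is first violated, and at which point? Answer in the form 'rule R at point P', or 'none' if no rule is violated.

rule 4 at point 11

Zone of each point (C = within 1σ̂, B = 1σ̂–2σ̂, A = 2σ̂–3σ̂, * = beyond 3σ̂; sign = side of CL): 1:+B, 2:+C, 3:+C, 4:-C, 5:-B, 6:-C, 7:-C, 8:-C, 9:-B, 10:-C, 11:-C, 12:+B, 13:+C
Rule 4 (eight consecutive points on the same side of the centre line) is satisfied at point 11.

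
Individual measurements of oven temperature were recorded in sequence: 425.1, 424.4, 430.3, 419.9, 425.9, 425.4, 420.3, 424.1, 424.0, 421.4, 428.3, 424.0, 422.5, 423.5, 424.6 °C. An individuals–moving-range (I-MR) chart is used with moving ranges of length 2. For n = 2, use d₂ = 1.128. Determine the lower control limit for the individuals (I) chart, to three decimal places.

414.767

X̄ = (425.1 + 424.4 + 430.3 + 419.9 + 425.9 + 425.4 + 420.3 + 424.1 + 424.0 + 421.4 + 428.3 + 424.0 + 422.5 + 423.5 + 424.6) / 15 = 424.2467
Moving ranges: 0.7, 5.9, 10.4, 6.0, 0.5, 5.1, 3.8, 0.1, 2.6, 6.9, 4.3, 1.5, 1.0, 1.1; M̄R̄ = 49.9000 / 14 = 3.5643
LCL = X̄ − 3·M̄R̄/d₂ = 424.2467 − 3 × 3.5643 / 1.128 = 414.7672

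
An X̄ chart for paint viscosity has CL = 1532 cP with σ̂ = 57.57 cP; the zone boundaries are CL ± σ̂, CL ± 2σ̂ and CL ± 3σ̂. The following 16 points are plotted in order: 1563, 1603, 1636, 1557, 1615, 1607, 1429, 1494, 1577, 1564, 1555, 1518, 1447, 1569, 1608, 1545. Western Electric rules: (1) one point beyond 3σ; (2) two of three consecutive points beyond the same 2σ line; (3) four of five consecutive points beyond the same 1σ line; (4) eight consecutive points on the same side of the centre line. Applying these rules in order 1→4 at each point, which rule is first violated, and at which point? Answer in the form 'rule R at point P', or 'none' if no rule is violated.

Zone of each point (C = within 1σ̂, B = 1σ̂–2σ̂, A = 2σ̂–3σ̂, * = beyond 3σ̂; sign = side of CL): 1:+C, 2:+B, 3:+B, 4:+C, 5:+B, 6:+B, 7:-B, 8:-C, 9:+C, 10:+C, 11:+C, 12:-C, 13:-B, 14:+C, 15:+B, 16:+C
Rule 3 (four of five consecutive points beyond the same 1σ limit) is satisfied at point 6.

rule 3 at point 6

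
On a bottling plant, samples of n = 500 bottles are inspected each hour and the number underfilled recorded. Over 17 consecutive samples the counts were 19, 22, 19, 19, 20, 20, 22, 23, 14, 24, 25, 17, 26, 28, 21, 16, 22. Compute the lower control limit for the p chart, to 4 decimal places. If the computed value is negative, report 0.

0.0151

p̄ = Σdᵢ / (k·n) = 357 / (17 × 500) = 0.04200
LCL = p̄ − 3·√(p̄(1−p̄)/n) = 0.04200 − 3 × 0.00897 = 0.01509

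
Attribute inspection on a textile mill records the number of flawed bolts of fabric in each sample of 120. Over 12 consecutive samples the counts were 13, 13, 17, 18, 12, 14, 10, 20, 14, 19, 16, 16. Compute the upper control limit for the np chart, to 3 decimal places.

p̄ = Σdᵢ / (k·n) = 182 / (12 × 120) = 0.12639
UCL = np̄ + 3·√(np̄(1−p̄)) = 15.1667 + 3 × √(15.1667×0.87361) = 15.1667 + 3 × 3.6400 = 26.0867

26.087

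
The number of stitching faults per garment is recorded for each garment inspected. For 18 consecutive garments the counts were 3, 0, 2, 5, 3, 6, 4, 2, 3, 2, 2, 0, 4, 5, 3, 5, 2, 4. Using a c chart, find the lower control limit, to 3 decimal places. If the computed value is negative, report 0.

c̄ = (3 + 0 + 2 + 5 + 3 + 6 + 4 + 2 + 3 + 2 + 2 + 0 + 4 + 5 + 3 + 5 + 2 + 4) / 18 = 55 / 18 = 3.0556
LCL = c̄ − 3√c̄ = 3.0556 − 3 × 1.7480 = -2.1885 → 0 (cannot be negative)

0.000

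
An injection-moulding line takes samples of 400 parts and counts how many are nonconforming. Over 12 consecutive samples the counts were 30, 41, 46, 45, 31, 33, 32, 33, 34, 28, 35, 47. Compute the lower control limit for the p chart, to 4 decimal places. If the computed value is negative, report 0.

0.0476

p̄ = Σdᵢ / (k·n) = 435 / (12 × 400) = 0.09062
LCL = p̄ − 3·√(p̄(1−p̄)/n) = 0.09062 − 3 × 0.01435 = 0.04756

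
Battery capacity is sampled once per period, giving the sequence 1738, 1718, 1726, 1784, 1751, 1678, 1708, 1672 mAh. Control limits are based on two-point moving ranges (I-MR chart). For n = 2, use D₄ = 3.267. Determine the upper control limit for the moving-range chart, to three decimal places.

Moving ranges: 20, 8, 58, 33, 73, 30, 36; M̄R̄ = 258.0000 / 7 = 36.8571
UCL_MR = D₄·M̄R̄ = 3.267 × 36.8571 = 120.4123

120.412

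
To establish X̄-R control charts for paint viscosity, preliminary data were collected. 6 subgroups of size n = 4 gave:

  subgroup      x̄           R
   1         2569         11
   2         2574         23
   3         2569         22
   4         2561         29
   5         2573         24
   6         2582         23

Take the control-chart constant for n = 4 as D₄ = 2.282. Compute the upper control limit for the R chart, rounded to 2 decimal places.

50.20

R̄ = (11 + 23 + 22 + 29 + 24 + 23) / 6 = 132.0000 / 6 = 22.0000
UCL_R = D₄·R̄ = 2.282 × 22.0000 = 50.2040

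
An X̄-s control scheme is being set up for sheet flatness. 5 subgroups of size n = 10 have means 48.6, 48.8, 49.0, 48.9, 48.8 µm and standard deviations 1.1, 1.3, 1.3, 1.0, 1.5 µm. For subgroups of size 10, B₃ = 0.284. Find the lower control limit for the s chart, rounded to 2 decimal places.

0.35

s̄ = (1.1 + 1.3 + 1.3 + 1.0 + 1.5) / 5 = 1.2400
LCL_s = B₃·s̄ = 0.284 × 1.2400 = 0.3522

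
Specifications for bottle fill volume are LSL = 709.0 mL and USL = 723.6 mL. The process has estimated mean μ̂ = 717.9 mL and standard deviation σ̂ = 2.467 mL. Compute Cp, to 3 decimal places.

0.986

Cp = (USL − LSL) / (6σ̂) = (723.6 − 709.0) / (6 × 2.467) = 14.6000 / 14.8020 = 0.9864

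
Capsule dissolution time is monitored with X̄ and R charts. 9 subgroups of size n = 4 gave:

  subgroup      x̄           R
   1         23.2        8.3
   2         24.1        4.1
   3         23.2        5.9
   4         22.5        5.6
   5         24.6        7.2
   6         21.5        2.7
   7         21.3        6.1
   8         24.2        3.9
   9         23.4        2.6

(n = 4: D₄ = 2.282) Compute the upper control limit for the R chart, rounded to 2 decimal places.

R̄ = (8.3 + 4.1 + 5.9 + 5.6 + 7.2 + 2.7 + 6.1 + 3.9 + 2.6) / 9 = 46.4000 / 9 = 5.1556
UCL_R = D₄·R̄ = 2.282 × 5.1556 = 11.7650

11.76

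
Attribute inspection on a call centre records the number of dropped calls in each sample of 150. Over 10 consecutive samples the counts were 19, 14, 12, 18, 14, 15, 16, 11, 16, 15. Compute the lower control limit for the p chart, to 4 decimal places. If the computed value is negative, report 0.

0.0265

p̄ = Σdᵢ / (k·n) = 150 / (10 × 150) = 0.10000
LCL = p̄ − 3·√(p̄(1−p̄)/n) = 0.10000 − 3 × 0.02449 = 0.02652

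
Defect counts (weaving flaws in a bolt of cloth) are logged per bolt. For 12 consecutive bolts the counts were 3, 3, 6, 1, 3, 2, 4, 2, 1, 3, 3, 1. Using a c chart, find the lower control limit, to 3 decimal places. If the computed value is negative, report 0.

c̄ = (3 + 3 + 6 + 1 + 3 + 2 + 4 + 2 + 1 + 3 + 3 + 1) / 12 = 32 / 12 = 2.6667
LCL = c̄ − 3√c̄ = 2.6667 − 3 × 1.6330 = -2.2323 → 0 (cannot be negative)

0.000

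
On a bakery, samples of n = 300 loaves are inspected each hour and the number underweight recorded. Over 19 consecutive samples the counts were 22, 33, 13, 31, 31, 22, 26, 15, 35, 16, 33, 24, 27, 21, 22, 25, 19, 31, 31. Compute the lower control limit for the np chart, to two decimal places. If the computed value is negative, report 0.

p̄ = Σdᵢ / (k·n) = 477 / (19 × 300) = 0.08368
LCL = np̄ − 3·√(np̄(1−p̄)) = 25.1053 − 3 × 4.7963 = 10.7164

10.72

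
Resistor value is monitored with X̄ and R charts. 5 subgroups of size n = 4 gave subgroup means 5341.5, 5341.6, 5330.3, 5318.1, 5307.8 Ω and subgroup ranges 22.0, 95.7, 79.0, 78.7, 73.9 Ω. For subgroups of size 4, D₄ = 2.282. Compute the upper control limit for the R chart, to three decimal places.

159.421

R̄ = (22.0 + 95.7 + 79.0 + 78.7 + 73.9) / 5 = 349.3000 / 5 = 69.8600
UCL_R = D₄·R̄ = 2.282 × 69.8600 = 159.4205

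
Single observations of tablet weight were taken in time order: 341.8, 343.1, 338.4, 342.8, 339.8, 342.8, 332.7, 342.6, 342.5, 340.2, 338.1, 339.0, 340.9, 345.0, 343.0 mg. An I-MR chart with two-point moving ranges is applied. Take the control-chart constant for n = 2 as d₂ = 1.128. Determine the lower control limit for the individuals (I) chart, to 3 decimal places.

331.386

X̄ = (341.8 + 343.1 + 338.4 + 342.8 + 339.8 + 342.8 + 332.7 + 342.6 + 342.5 + 340.2 + 338.1 + 339.0 + 340.9 + 345.0 + 343.0) / 15 = 340.8467
Moving ranges: 1.3, 4.7, 4.4, 3.0, 3.0, 10.1, 9.9, 0.1, 2.3, 2.1, 0.9, 1.9, 4.1, 2.0; M̄R̄ = 49.8000 / 14 = 3.5571
LCL = X̄ − 3·M̄R̄/d₂ = 340.8467 − 3 × 3.5571 / 1.128 = 331.3862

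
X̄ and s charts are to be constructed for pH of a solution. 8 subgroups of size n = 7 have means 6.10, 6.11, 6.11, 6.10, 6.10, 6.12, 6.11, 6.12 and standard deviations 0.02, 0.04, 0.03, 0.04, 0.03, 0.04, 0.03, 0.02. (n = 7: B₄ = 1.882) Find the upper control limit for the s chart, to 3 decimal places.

0.059

s̄ = (0.02 + 0.04 + 0.03 + 0.04 + 0.03 + 0.04 + 0.03 + 0.02) / 8 = 0.0312
UCL_s = B₄·s̄ = 1.882 × 0.0312 = 0.0588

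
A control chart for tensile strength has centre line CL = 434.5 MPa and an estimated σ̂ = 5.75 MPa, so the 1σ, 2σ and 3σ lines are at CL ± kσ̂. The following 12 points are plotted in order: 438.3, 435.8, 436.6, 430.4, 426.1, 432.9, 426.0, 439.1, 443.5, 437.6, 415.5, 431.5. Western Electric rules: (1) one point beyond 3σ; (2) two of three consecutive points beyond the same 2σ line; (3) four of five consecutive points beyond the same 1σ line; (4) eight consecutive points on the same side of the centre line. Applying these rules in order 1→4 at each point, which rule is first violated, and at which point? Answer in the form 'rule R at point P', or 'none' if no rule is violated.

rule 1 at point 11

Zone of each point (C = within 1σ̂, B = 1σ̂–2σ̂, A = 2σ̂–3σ̂, * = beyond 3σ̂; sign = side of CL): 1:+C, 2:+C, 3:+C, 4:-C, 5:-B, 6:-C, 7:-B, 8:+C, 9:+B, 10:+C, 11:-*, 12:-C
Rule 1 (one point beyond the 3σ limits) is satisfied at point 11.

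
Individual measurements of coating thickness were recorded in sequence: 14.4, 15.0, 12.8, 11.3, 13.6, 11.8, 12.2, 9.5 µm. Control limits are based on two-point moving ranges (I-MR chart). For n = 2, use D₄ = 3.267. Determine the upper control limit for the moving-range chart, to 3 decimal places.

5.367

Moving ranges: 0.6, 2.2, 1.5, 2.3, 1.8, 0.4, 2.7; M̄R̄ = 11.5000 / 7 = 1.6429
UCL_MR = D₄·M̄R̄ = 3.267 × 1.6429 = 5.3672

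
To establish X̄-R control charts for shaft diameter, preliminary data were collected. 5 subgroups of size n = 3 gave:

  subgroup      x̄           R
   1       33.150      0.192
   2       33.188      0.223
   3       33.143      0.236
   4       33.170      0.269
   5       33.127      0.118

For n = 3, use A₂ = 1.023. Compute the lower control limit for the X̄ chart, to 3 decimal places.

32.943

X̄̄ = (33.150 + 33.188 + 33.143 + 33.170 + 33.127) / 5 = 165.7780 / 5 = 33.1556
R̄ = (0.192 + 0.223 + 0.236 + 0.269 + 0.118) / 5 = 1.0380 / 5 = 0.2076
LCL = X̄̄ − A₂·R̄ = 33.1556 − 1.023 × 0.2076 = 32.9432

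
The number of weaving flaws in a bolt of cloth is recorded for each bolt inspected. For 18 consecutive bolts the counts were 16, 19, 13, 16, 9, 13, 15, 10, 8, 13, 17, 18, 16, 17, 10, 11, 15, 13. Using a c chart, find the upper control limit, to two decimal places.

24.99

c̄ = (16 + 19 + 13 + 16 + 9 + 13 + 15 + 10 + 8 + 13 + 17 + 18 + 16 + 17 + 10 + 11 + 15 + 13) / 18 = 249 / 18 = 13.8333
UCL = c̄ + 3√c̄ = 13.8333 + 3 × √13.8333 = 13.8333 + 3 × 3.7193 = 24.9913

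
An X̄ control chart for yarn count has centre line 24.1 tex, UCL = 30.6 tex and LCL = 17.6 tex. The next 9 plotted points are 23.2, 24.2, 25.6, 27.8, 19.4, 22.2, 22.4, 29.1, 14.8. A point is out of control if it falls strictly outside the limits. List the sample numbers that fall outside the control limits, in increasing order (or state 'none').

Compare each point to [17.6, 30.6]: sample 9 = 14.8 < LCL.

9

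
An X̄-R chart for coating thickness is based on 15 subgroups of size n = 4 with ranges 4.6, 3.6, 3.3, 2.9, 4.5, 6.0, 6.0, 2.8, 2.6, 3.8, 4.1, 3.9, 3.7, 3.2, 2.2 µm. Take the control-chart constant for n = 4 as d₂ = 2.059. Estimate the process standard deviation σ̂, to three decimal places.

1.852

R̄ = (4.6 + 3.6 + 3.3 + 2.9 + 4.5 + 6.0 + 6.0 + 2.8 + 2.6 + 3.8 + 4.1 + 3.9 + 3.7 + 3.2 + 2.2) / 15 = 3.8133
σ̂ = R̄ / d₂ = 3.8133 / 2.059 = 1.8520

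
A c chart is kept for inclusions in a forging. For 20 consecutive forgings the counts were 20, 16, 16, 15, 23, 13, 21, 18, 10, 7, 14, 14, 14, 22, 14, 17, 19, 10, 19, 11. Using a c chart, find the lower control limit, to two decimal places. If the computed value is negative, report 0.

3.78

c̄ = (20 + 16 + 16 + 15 + 23 + 13 + 21 + 18 + 10 + 7 + 14 + 14 + 14 + 22 + 14 + 17 + 19 + 10 + 19 + 11) / 20 = 313 / 20 = 15.6500
LCL = c̄ − 3√c̄ = 15.6500 − 3 × 3.9560 = 3.7820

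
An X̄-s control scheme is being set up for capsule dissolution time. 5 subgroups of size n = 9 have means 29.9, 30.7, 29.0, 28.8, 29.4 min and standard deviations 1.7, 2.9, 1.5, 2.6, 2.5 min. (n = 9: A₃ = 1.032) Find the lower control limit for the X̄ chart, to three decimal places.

X̄̄ = (29.9 + 30.7 + 29.0 + 28.8 + 29.4) / 5 = 29.5600
s̄ = (1.7 + 2.9 + 1.5 + 2.6 + 2.5) / 5 = 2.2400
LCL = X̄̄ − A₃·s̄ = 29.5600 − 1.032 × 2.2400 = 27.2483

27.248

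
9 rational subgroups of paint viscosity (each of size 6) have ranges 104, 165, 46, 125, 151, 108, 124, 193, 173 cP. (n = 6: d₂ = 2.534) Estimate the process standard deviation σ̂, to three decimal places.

52.135

R̄ = (104 + 165 + 46 + 125 + 151 + 108 + 124 + 193 + 173) / 9 = 132.1111
σ̂ = R̄ / d₂ = 132.1111 / 2.534 = 52.1354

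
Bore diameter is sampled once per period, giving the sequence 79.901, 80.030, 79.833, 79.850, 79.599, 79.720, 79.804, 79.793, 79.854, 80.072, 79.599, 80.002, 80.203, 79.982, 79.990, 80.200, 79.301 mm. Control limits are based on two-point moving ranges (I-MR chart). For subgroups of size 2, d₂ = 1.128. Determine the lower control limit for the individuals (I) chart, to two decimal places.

79.28

X̄ = (79.901 + 80.030 + 79.833 + 79.850 + 79.599 + 79.720 + 79.804 + 79.793 + 79.854 + 80.072 + 79.599 + 80.002 + 80.203 + 79.982 + 79.990 + 80.200 + 79.301) / 17 = 79.8666
Moving ranges: 0.129, 0.197, 0.017, 0.251, 0.121, 0.084, 0.011, 0.061, 0.218, 0.473, 0.403, 0.201, 0.221, 0.008, 0.210, 0.899; M̄R̄ = 3.5040 / 16 = 0.2190
LCL = X̄ − 3·M̄R̄/d₂ = 79.8666 − 3 × 0.2190 / 1.128 = 79.2842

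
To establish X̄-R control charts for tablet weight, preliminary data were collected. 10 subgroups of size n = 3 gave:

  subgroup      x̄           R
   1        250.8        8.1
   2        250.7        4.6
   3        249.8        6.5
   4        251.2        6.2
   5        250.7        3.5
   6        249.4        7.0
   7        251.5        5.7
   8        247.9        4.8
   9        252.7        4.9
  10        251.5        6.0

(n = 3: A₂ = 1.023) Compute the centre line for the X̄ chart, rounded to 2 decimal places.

250.62

X̄̄ = (250.8 + 250.7 + 249.8 + 251.2 + 250.7 + 249.4 + 251.5 + 247.9 + 252.7 + 251.5) / 10 = 2506.2000 / 10 = 250.6200
CL = X̄̄ = 250.6200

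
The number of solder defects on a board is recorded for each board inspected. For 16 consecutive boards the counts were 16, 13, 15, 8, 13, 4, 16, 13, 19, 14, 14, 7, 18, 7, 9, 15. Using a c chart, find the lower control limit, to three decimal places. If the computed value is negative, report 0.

1.929

c̄ = (16 + 13 + 15 + 8 + 13 + 4 + 16 + 13 + 19 + 14 + 14 + 7 + 18 + 7 + 9 + 15) / 16 = 201 / 16 = 12.5625
LCL = c̄ − 3√c̄ = 12.5625 − 3 × 3.5444 = 1.9294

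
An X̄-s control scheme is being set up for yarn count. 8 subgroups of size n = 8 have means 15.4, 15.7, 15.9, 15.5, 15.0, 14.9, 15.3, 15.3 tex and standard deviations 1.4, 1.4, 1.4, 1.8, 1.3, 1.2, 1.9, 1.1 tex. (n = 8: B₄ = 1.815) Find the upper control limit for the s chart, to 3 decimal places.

s̄ = (1.4 + 1.4 + 1.4 + 1.8 + 1.3 + 1.2 + 1.9 + 1.1) / 8 = 1.4375
UCL_s = B₄·s̄ = 1.815 × 1.4375 = 2.6091

2.609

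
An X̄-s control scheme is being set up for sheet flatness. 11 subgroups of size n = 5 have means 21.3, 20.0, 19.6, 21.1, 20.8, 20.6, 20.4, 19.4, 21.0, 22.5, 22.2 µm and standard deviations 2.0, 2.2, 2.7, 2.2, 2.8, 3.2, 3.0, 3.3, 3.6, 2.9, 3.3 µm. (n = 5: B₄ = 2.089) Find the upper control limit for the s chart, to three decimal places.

5.925

s̄ = (2.0 + 2.2 + 2.7 + 2.2 + 2.8 + 3.2 + 3.0 + 3.3 + 3.6 + 2.9 + 3.3) / 11 = 2.8364
UCL_s = B₄·s̄ = 2.089 × 2.8364 = 5.9252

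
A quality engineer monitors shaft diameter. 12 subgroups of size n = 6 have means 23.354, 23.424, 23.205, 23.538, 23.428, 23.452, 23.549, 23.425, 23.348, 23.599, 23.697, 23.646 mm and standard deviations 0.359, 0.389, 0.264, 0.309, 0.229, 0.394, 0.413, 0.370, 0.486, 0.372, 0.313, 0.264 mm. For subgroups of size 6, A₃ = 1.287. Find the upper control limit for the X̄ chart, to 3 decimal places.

23.918

X̄̄ = (23.354 + 23.424 + 23.205 + 23.538 + 23.428 + 23.452 + 23.549 + 23.425 + 23.348 + 23.599 + 23.697 + 23.646) / 12 = 23.4721
s̄ = (0.359 + 0.389 + 0.264 + 0.309 + 0.229 + 0.394 + 0.413 + 0.370 + 0.486 + 0.372 + 0.313 + 0.264) / 12 = 0.3468
UCL = X̄̄ + A₃·s̄ = 23.4721 + 1.287 × 0.3468 = 23.9185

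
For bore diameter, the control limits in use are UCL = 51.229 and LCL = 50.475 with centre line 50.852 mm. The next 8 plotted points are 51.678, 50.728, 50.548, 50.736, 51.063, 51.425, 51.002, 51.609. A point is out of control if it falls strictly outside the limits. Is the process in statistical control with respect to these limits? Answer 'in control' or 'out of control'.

Compare each point to [50.475, 51.229]: sample 1 = 51.678 > UCL; sample 6 = 51.425 > UCL; sample 8 = 51.609 > UCL.

out of control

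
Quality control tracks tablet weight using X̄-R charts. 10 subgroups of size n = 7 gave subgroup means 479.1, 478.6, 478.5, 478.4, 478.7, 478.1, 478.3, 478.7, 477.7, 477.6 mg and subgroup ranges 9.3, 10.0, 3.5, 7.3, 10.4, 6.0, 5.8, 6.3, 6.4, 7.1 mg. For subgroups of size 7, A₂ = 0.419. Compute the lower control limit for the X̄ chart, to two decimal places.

X̄̄ = (479.1 + 478.6 + 478.5 + 478.4 + 478.7 + 478.1 + 478.3 + 478.7 + 477.7 + 477.6) / 10 = 4783.7000 / 10 = 478.3700
R̄ = (9.3 + 10.0 + 3.5 + 7.3 + 10.4 + 6.0 + 5.8 + 6.3 + 6.4 + 7.1) / 10 = 72.1000 / 10 = 7.2100
LCL = X̄̄ − A₂·R̄ = 478.3700 − 0.419 × 7.2100 = 475.3490

475.35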